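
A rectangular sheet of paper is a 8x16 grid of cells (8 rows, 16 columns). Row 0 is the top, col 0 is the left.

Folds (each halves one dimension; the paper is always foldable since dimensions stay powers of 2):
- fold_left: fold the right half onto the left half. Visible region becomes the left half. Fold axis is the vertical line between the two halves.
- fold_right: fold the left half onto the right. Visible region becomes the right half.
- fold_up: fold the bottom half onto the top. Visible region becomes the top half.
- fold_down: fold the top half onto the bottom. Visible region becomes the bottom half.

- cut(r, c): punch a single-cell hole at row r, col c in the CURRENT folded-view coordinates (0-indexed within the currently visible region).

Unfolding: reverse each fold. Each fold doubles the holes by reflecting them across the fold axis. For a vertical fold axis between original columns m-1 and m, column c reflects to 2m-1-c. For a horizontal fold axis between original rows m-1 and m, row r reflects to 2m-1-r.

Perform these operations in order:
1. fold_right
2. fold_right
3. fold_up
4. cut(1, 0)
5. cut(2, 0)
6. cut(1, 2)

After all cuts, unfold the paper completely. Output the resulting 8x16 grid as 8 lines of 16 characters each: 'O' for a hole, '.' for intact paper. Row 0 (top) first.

Op 1 fold_right: fold axis v@8; visible region now rows[0,8) x cols[8,16) = 8x8
Op 2 fold_right: fold axis v@12; visible region now rows[0,8) x cols[12,16) = 8x4
Op 3 fold_up: fold axis h@4; visible region now rows[0,4) x cols[12,16) = 4x4
Op 4 cut(1, 0): punch at orig (1,12); cuts so far [(1, 12)]; region rows[0,4) x cols[12,16) = 4x4
Op 5 cut(2, 0): punch at orig (2,12); cuts so far [(1, 12), (2, 12)]; region rows[0,4) x cols[12,16) = 4x4
Op 6 cut(1, 2): punch at orig (1,14); cuts so far [(1, 12), (1, 14), (2, 12)]; region rows[0,4) x cols[12,16) = 4x4
Unfold 1 (reflect across h@4): 6 holes -> [(1, 12), (1, 14), (2, 12), (5, 12), (6, 12), (6, 14)]
Unfold 2 (reflect across v@12): 12 holes -> [(1, 9), (1, 11), (1, 12), (1, 14), (2, 11), (2, 12), (5, 11), (5, 12), (6, 9), (6, 11), (6, 12), (6, 14)]
Unfold 3 (reflect across v@8): 24 holes -> [(1, 1), (1, 3), (1, 4), (1, 6), (1, 9), (1, 11), (1, 12), (1, 14), (2, 3), (2, 4), (2, 11), (2, 12), (5, 3), (5, 4), (5, 11), (5, 12), (6, 1), (6, 3), (6, 4), (6, 6), (6, 9), (6, 11), (6, 12), (6, 14)]

Answer: ................
.O.OO.O..O.OO.O.
...OO......OO...
................
................
...OO......OO...
.O.OO.O..O.OO.O.
................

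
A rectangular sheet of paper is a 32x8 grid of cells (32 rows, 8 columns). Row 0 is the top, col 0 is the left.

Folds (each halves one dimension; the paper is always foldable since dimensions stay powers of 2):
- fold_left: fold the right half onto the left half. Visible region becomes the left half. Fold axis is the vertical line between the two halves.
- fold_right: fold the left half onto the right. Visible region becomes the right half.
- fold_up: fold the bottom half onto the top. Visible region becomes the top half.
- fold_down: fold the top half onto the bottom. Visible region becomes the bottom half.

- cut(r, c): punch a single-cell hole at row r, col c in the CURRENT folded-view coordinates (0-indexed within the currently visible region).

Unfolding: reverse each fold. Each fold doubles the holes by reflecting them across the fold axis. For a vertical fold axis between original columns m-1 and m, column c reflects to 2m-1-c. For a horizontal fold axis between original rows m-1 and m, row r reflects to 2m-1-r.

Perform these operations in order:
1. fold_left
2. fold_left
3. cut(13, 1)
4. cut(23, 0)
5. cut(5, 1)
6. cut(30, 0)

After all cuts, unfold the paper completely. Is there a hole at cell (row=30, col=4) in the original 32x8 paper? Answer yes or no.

Op 1 fold_left: fold axis v@4; visible region now rows[0,32) x cols[0,4) = 32x4
Op 2 fold_left: fold axis v@2; visible region now rows[0,32) x cols[0,2) = 32x2
Op 3 cut(13, 1): punch at orig (13,1); cuts so far [(13, 1)]; region rows[0,32) x cols[0,2) = 32x2
Op 4 cut(23, 0): punch at orig (23,0); cuts so far [(13, 1), (23, 0)]; region rows[0,32) x cols[0,2) = 32x2
Op 5 cut(5, 1): punch at orig (5,1); cuts so far [(5, 1), (13, 1), (23, 0)]; region rows[0,32) x cols[0,2) = 32x2
Op 6 cut(30, 0): punch at orig (30,0); cuts so far [(5, 1), (13, 1), (23, 0), (30, 0)]; region rows[0,32) x cols[0,2) = 32x2
Unfold 1 (reflect across v@2): 8 holes -> [(5, 1), (5, 2), (13, 1), (13, 2), (23, 0), (23, 3), (30, 0), (30, 3)]
Unfold 2 (reflect across v@4): 16 holes -> [(5, 1), (5, 2), (5, 5), (5, 6), (13, 1), (13, 2), (13, 5), (13, 6), (23, 0), (23, 3), (23, 4), (23, 7), (30, 0), (30, 3), (30, 4), (30, 7)]
Holes: [(5, 1), (5, 2), (5, 5), (5, 6), (13, 1), (13, 2), (13, 5), (13, 6), (23, 0), (23, 3), (23, 4), (23, 7), (30, 0), (30, 3), (30, 4), (30, 7)]

Answer: yes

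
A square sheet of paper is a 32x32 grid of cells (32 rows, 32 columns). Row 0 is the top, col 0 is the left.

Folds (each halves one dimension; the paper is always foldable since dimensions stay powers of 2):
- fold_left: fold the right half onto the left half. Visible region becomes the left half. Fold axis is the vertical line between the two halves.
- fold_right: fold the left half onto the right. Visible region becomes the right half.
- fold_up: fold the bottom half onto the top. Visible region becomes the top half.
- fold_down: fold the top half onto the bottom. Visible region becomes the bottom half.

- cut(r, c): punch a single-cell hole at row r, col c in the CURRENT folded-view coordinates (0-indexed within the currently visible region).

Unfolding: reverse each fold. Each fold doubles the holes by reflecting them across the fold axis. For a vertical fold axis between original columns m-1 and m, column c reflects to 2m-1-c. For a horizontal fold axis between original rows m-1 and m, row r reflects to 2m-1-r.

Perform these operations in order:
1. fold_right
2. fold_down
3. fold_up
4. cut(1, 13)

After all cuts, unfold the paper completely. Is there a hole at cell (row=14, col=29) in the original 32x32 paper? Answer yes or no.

Op 1 fold_right: fold axis v@16; visible region now rows[0,32) x cols[16,32) = 32x16
Op 2 fold_down: fold axis h@16; visible region now rows[16,32) x cols[16,32) = 16x16
Op 3 fold_up: fold axis h@24; visible region now rows[16,24) x cols[16,32) = 8x16
Op 4 cut(1, 13): punch at orig (17,29); cuts so far [(17, 29)]; region rows[16,24) x cols[16,32) = 8x16
Unfold 1 (reflect across h@24): 2 holes -> [(17, 29), (30, 29)]
Unfold 2 (reflect across h@16): 4 holes -> [(1, 29), (14, 29), (17, 29), (30, 29)]
Unfold 3 (reflect across v@16): 8 holes -> [(1, 2), (1, 29), (14, 2), (14, 29), (17, 2), (17, 29), (30, 2), (30, 29)]
Holes: [(1, 2), (1, 29), (14, 2), (14, 29), (17, 2), (17, 29), (30, 2), (30, 29)]

Answer: yes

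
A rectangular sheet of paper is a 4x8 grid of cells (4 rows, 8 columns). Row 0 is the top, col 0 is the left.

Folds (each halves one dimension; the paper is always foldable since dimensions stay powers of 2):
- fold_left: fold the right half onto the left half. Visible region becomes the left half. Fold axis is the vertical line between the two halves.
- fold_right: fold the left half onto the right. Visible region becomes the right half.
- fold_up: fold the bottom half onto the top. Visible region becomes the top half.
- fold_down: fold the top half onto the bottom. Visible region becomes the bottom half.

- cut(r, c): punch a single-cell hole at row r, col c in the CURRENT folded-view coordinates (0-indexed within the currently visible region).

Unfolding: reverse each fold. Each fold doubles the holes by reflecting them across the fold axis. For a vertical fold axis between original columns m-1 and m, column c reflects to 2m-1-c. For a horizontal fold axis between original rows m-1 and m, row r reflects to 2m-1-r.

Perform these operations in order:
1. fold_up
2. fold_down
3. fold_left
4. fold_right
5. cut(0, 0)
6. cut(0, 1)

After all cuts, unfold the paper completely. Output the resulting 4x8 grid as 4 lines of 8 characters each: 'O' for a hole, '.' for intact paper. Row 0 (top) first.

Op 1 fold_up: fold axis h@2; visible region now rows[0,2) x cols[0,8) = 2x8
Op 2 fold_down: fold axis h@1; visible region now rows[1,2) x cols[0,8) = 1x8
Op 3 fold_left: fold axis v@4; visible region now rows[1,2) x cols[0,4) = 1x4
Op 4 fold_right: fold axis v@2; visible region now rows[1,2) x cols[2,4) = 1x2
Op 5 cut(0, 0): punch at orig (1,2); cuts so far [(1, 2)]; region rows[1,2) x cols[2,4) = 1x2
Op 6 cut(0, 1): punch at orig (1,3); cuts so far [(1, 2), (1, 3)]; region rows[1,2) x cols[2,4) = 1x2
Unfold 1 (reflect across v@2): 4 holes -> [(1, 0), (1, 1), (1, 2), (1, 3)]
Unfold 2 (reflect across v@4): 8 holes -> [(1, 0), (1, 1), (1, 2), (1, 3), (1, 4), (1, 5), (1, 6), (1, 7)]
Unfold 3 (reflect across h@1): 16 holes -> [(0, 0), (0, 1), (0, 2), (0, 3), (0, 4), (0, 5), (0, 6), (0, 7), (1, 0), (1, 1), (1, 2), (1, 3), (1, 4), (1, 5), (1, 6), (1, 7)]
Unfold 4 (reflect across h@2): 32 holes -> [(0, 0), (0, 1), (0, 2), (0, 3), (0, 4), (0, 5), (0, 6), (0, 7), (1, 0), (1, 1), (1, 2), (1, 3), (1, 4), (1, 5), (1, 6), (1, 7), (2, 0), (2, 1), (2, 2), (2, 3), (2, 4), (2, 5), (2, 6), (2, 7), (3, 0), (3, 1), (3, 2), (3, 3), (3, 4), (3, 5), (3, 6), (3, 7)]

Answer: OOOOOOOO
OOOOOOOO
OOOOOOOO
OOOOOOOO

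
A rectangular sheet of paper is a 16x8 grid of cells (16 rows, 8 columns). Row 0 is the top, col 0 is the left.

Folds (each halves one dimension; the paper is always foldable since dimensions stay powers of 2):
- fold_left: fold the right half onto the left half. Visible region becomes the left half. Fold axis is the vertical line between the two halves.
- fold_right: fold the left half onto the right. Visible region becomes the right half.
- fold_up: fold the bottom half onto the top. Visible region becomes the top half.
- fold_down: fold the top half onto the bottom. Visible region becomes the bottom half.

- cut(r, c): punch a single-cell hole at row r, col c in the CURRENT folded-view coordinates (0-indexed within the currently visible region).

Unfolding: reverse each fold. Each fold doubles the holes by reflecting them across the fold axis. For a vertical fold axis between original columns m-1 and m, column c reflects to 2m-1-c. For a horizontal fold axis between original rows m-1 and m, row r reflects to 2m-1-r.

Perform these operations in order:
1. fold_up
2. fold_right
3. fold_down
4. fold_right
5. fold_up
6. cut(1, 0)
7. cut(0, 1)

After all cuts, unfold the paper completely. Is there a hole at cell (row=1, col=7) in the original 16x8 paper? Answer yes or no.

Op 1 fold_up: fold axis h@8; visible region now rows[0,8) x cols[0,8) = 8x8
Op 2 fold_right: fold axis v@4; visible region now rows[0,8) x cols[4,8) = 8x4
Op 3 fold_down: fold axis h@4; visible region now rows[4,8) x cols[4,8) = 4x4
Op 4 fold_right: fold axis v@6; visible region now rows[4,8) x cols[6,8) = 4x2
Op 5 fold_up: fold axis h@6; visible region now rows[4,6) x cols[6,8) = 2x2
Op 6 cut(1, 0): punch at orig (5,6); cuts so far [(5, 6)]; region rows[4,6) x cols[6,8) = 2x2
Op 7 cut(0, 1): punch at orig (4,7); cuts so far [(4, 7), (5, 6)]; region rows[4,6) x cols[6,8) = 2x2
Unfold 1 (reflect across h@6): 4 holes -> [(4, 7), (5, 6), (6, 6), (7, 7)]
Unfold 2 (reflect across v@6): 8 holes -> [(4, 4), (4, 7), (5, 5), (5, 6), (6, 5), (6, 6), (7, 4), (7, 7)]
Unfold 3 (reflect across h@4): 16 holes -> [(0, 4), (0, 7), (1, 5), (1, 6), (2, 5), (2, 6), (3, 4), (3, 7), (4, 4), (4, 7), (5, 5), (5, 6), (6, 5), (6, 6), (7, 4), (7, 7)]
Unfold 4 (reflect across v@4): 32 holes -> [(0, 0), (0, 3), (0, 4), (0, 7), (1, 1), (1, 2), (1, 5), (1, 6), (2, 1), (2, 2), (2, 5), (2, 6), (3, 0), (3, 3), (3, 4), (3, 7), (4, 0), (4, 3), (4, 4), (4, 7), (5, 1), (5, 2), (5, 5), (5, 6), (6, 1), (6, 2), (6, 5), (6, 6), (7, 0), (7, 3), (7, 4), (7, 7)]
Unfold 5 (reflect across h@8): 64 holes -> [(0, 0), (0, 3), (0, 4), (0, 7), (1, 1), (1, 2), (1, 5), (1, 6), (2, 1), (2, 2), (2, 5), (2, 6), (3, 0), (3, 3), (3, 4), (3, 7), (4, 0), (4, 3), (4, 4), (4, 7), (5, 1), (5, 2), (5, 5), (5, 6), (6, 1), (6, 2), (6, 5), (6, 6), (7, 0), (7, 3), (7, 4), (7, 7), (8, 0), (8, 3), (8, 4), (8, 7), (9, 1), (9, 2), (9, 5), (9, 6), (10, 1), (10, 2), (10, 5), (10, 6), (11, 0), (11, 3), (11, 4), (11, 7), (12, 0), (12, 3), (12, 4), (12, 7), (13, 1), (13, 2), (13, 5), (13, 6), (14, 1), (14, 2), (14, 5), (14, 6), (15, 0), (15, 3), (15, 4), (15, 7)]
Holes: [(0, 0), (0, 3), (0, 4), (0, 7), (1, 1), (1, 2), (1, 5), (1, 6), (2, 1), (2, 2), (2, 5), (2, 6), (3, 0), (3, 3), (3, 4), (3, 7), (4, 0), (4, 3), (4, 4), (4, 7), (5, 1), (5, 2), (5, 5), (5, 6), (6, 1), (6, 2), (6, 5), (6, 6), (7, 0), (7, 3), (7, 4), (7, 7), (8, 0), (8, 3), (8, 4), (8, 7), (9, 1), (9, 2), (9, 5), (9, 6), (10, 1), (10, 2), (10, 5), (10, 6), (11, 0), (11, 3), (11, 4), (11, 7), (12, 0), (12, 3), (12, 4), (12, 7), (13, 1), (13, 2), (13, 5), (13, 6), (14, 1), (14, 2), (14, 5), (14, 6), (15, 0), (15, 3), (15, 4), (15, 7)]

Answer: no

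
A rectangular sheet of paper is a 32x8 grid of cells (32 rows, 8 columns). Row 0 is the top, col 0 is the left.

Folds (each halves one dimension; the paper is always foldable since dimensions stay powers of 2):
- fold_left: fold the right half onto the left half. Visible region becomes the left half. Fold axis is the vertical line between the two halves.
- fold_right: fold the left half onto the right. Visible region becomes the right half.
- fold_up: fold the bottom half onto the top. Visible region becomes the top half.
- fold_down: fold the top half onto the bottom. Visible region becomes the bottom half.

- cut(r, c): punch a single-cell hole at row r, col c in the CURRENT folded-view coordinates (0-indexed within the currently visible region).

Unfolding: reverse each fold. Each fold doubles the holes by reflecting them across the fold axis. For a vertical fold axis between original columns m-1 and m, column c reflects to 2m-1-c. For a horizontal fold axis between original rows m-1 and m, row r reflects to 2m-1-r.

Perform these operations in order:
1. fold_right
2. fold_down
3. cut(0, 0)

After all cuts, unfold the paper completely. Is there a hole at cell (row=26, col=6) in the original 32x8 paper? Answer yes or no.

Answer: no

Derivation:
Op 1 fold_right: fold axis v@4; visible region now rows[0,32) x cols[4,8) = 32x4
Op 2 fold_down: fold axis h@16; visible region now rows[16,32) x cols[4,8) = 16x4
Op 3 cut(0, 0): punch at orig (16,4); cuts so far [(16, 4)]; region rows[16,32) x cols[4,8) = 16x4
Unfold 1 (reflect across h@16): 2 holes -> [(15, 4), (16, 4)]
Unfold 2 (reflect across v@4): 4 holes -> [(15, 3), (15, 4), (16, 3), (16, 4)]
Holes: [(15, 3), (15, 4), (16, 3), (16, 4)]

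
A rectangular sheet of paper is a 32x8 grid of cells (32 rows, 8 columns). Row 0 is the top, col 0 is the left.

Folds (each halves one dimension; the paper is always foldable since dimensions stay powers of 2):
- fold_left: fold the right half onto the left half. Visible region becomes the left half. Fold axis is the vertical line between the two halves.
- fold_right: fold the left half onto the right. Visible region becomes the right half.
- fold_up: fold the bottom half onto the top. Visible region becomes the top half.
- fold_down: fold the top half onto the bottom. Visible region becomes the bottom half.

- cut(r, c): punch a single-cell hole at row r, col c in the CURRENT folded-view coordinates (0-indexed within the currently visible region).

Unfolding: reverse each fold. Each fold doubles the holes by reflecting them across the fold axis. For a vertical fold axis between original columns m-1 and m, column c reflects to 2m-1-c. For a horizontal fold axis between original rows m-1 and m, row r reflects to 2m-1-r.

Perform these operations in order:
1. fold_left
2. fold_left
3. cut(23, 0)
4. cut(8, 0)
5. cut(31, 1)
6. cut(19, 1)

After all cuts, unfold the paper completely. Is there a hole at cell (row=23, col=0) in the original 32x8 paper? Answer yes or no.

Op 1 fold_left: fold axis v@4; visible region now rows[0,32) x cols[0,4) = 32x4
Op 2 fold_left: fold axis v@2; visible region now rows[0,32) x cols[0,2) = 32x2
Op 3 cut(23, 0): punch at orig (23,0); cuts so far [(23, 0)]; region rows[0,32) x cols[0,2) = 32x2
Op 4 cut(8, 0): punch at orig (8,0); cuts so far [(8, 0), (23, 0)]; region rows[0,32) x cols[0,2) = 32x2
Op 5 cut(31, 1): punch at orig (31,1); cuts so far [(8, 0), (23, 0), (31, 1)]; region rows[0,32) x cols[0,2) = 32x2
Op 6 cut(19, 1): punch at orig (19,1); cuts so far [(8, 0), (19, 1), (23, 0), (31, 1)]; region rows[0,32) x cols[0,2) = 32x2
Unfold 1 (reflect across v@2): 8 holes -> [(8, 0), (8, 3), (19, 1), (19, 2), (23, 0), (23, 3), (31, 1), (31, 2)]
Unfold 2 (reflect across v@4): 16 holes -> [(8, 0), (8, 3), (8, 4), (8, 7), (19, 1), (19, 2), (19, 5), (19, 6), (23, 0), (23, 3), (23, 4), (23, 7), (31, 1), (31, 2), (31, 5), (31, 6)]
Holes: [(8, 0), (8, 3), (8, 4), (8, 7), (19, 1), (19, 2), (19, 5), (19, 6), (23, 0), (23, 3), (23, 4), (23, 7), (31, 1), (31, 2), (31, 5), (31, 6)]

Answer: yes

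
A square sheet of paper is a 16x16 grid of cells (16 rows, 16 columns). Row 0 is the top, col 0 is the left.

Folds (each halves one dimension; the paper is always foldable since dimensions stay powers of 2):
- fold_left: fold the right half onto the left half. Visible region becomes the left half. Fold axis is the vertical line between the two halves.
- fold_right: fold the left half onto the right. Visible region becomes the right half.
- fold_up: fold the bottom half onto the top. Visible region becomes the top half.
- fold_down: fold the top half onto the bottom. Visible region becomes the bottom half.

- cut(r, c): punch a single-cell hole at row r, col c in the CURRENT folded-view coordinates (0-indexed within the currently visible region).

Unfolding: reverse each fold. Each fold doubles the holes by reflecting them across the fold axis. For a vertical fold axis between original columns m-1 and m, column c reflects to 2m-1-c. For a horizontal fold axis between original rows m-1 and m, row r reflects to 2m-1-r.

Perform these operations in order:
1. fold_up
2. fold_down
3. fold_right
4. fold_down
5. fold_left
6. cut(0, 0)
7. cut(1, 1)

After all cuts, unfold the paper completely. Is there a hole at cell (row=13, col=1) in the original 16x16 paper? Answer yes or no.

Op 1 fold_up: fold axis h@8; visible region now rows[0,8) x cols[0,16) = 8x16
Op 2 fold_down: fold axis h@4; visible region now rows[4,8) x cols[0,16) = 4x16
Op 3 fold_right: fold axis v@8; visible region now rows[4,8) x cols[8,16) = 4x8
Op 4 fold_down: fold axis h@6; visible region now rows[6,8) x cols[8,16) = 2x8
Op 5 fold_left: fold axis v@12; visible region now rows[6,8) x cols[8,12) = 2x4
Op 6 cut(0, 0): punch at orig (6,8); cuts so far [(6, 8)]; region rows[6,8) x cols[8,12) = 2x4
Op 7 cut(1, 1): punch at orig (7,9); cuts so far [(6, 8), (7, 9)]; region rows[6,8) x cols[8,12) = 2x4
Unfold 1 (reflect across v@12): 4 holes -> [(6, 8), (6, 15), (7, 9), (7, 14)]
Unfold 2 (reflect across h@6): 8 holes -> [(4, 9), (4, 14), (5, 8), (5, 15), (6, 8), (6, 15), (7, 9), (7, 14)]
Unfold 3 (reflect across v@8): 16 holes -> [(4, 1), (4, 6), (4, 9), (4, 14), (5, 0), (5, 7), (5, 8), (5, 15), (6, 0), (6, 7), (6, 8), (6, 15), (7, 1), (7, 6), (7, 9), (7, 14)]
Unfold 4 (reflect across h@4): 32 holes -> [(0, 1), (0, 6), (0, 9), (0, 14), (1, 0), (1, 7), (1, 8), (1, 15), (2, 0), (2, 7), (2, 8), (2, 15), (3, 1), (3, 6), (3, 9), (3, 14), (4, 1), (4, 6), (4, 9), (4, 14), (5, 0), (5, 7), (5, 8), (5, 15), (6, 0), (6, 7), (6, 8), (6, 15), (7, 1), (7, 6), (7, 9), (7, 14)]
Unfold 5 (reflect across h@8): 64 holes -> [(0, 1), (0, 6), (0, 9), (0, 14), (1, 0), (1, 7), (1, 8), (1, 15), (2, 0), (2, 7), (2, 8), (2, 15), (3, 1), (3, 6), (3, 9), (3, 14), (4, 1), (4, 6), (4, 9), (4, 14), (5, 0), (5, 7), (5, 8), (5, 15), (6, 0), (6, 7), (6, 8), (6, 15), (7, 1), (7, 6), (7, 9), (7, 14), (8, 1), (8, 6), (8, 9), (8, 14), (9, 0), (9, 7), (9, 8), (9, 15), (10, 0), (10, 7), (10, 8), (10, 15), (11, 1), (11, 6), (11, 9), (11, 14), (12, 1), (12, 6), (12, 9), (12, 14), (13, 0), (13, 7), (13, 8), (13, 15), (14, 0), (14, 7), (14, 8), (14, 15), (15, 1), (15, 6), (15, 9), (15, 14)]
Holes: [(0, 1), (0, 6), (0, 9), (0, 14), (1, 0), (1, 7), (1, 8), (1, 15), (2, 0), (2, 7), (2, 8), (2, 15), (3, 1), (3, 6), (3, 9), (3, 14), (4, 1), (4, 6), (4, 9), (4, 14), (5, 0), (5, 7), (5, 8), (5, 15), (6, 0), (6, 7), (6, 8), (6, 15), (7, 1), (7, 6), (7, 9), (7, 14), (8, 1), (8, 6), (8, 9), (8, 14), (9, 0), (9, 7), (9, 8), (9, 15), (10, 0), (10, 7), (10, 8), (10, 15), (11, 1), (11, 6), (11, 9), (11, 14), (12, 1), (12, 6), (12, 9), (12, 14), (13, 0), (13, 7), (13, 8), (13, 15), (14, 0), (14, 7), (14, 8), (14, 15), (15, 1), (15, 6), (15, 9), (15, 14)]

Answer: no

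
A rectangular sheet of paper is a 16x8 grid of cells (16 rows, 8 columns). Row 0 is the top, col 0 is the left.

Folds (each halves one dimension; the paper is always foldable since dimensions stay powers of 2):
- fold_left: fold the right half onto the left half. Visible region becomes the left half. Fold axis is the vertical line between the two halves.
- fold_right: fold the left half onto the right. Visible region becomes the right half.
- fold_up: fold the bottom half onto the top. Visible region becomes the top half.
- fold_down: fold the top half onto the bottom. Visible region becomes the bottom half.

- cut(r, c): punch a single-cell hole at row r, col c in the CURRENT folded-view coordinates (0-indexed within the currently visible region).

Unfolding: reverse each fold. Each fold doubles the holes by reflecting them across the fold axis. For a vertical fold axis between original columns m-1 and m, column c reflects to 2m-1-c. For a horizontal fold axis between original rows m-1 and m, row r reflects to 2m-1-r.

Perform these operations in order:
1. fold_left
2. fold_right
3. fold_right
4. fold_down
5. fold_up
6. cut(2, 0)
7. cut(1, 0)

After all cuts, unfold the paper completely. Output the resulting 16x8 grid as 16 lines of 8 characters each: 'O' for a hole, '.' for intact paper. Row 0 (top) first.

Op 1 fold_left: fold axis v@4; visible region now rows[0,16) x cols[0,4) = 16x4
Op 2 fold_right: fold axis v@2; visible region now rows[0,16) x cols[2,4) = 16x2
Op 3 fold_right: fold axis v@3; visible region now rows[0,16) x cols[3,4) = 16x1
Op 4 fold_down: fold axis h@8; visible region now rows[8,16) x cols[3,4) = 8x1
Op 5 fold_up: fold axis h@12; visible region now rows[8,12) x cols[3,4) = 4x1
Op 6 cut(2, 0): punch at orig (10,3); cuts so far [(10, 3)]; region rows[8,12) x cols[3,4) = 4x1
Op 7 cut(1, 0): punch at orig (9,3); cuts so far [(9, 3), (10, 3)]; region rows[8,12) x cols[3,4) = 4x1
Unfold 1 (reflect across h@12): 4 holes -> [(9, 3), (10, 3), (13, 3), (14, 3)]
Unfold 2 (reflect across h@8): 8 holes -> [(1, 3), (2, 3), (5, 3), (6, 3), (9, 3), (10, 3), (13, 3), (14, 3)]
Unfold 3 (reflect across v@3): 16 holes -> [(1, 2), (1, 3), (2, 2), (2, 3), (5, 2), (5, 3), (6, 2), (6, 3), (9, 2), (9, 3), (10, 2), (10, 3), (13, 2), (13, 3), (14, 2), (14, 3)]
Unfold 4 (reflect across v@2): 32 holes -> [(1, 0), (1, 1), (1, 2), (1, 3), (2, 0), (2, 1), (2, 2), (2, 3), (5, 0), (5, 1), (5, 2), (5, 3), (6, 0), (6, 1), (6, 2), (6, 3), (9, 0), (9, 1), (9, 2), (9, 3), (10, 0), (10, 1), (10, 2), (10, 3), (13, 0), (13, 1), (13, 2), (13, 3), (14, 0), (14, 1), (14, 2), (14, 3)]
Unfold 5 (reflect across v@4): 64 holes -> [(1, 0), (1, 1), (1, 2), (1, 3), (1, 4), (1, 5), (1, 6), (1, 7), (2, 0), (2, 1), (2, 2), (2, 3), (2, 4), (2, 5), (2, 6), (2, 7), (5, 0), (5, 1), (5, 2), (5, 3), (5, 4), (5, 5), (5, 6), (5, 7), (6, 0), (6, 1), (6, 2), (6, 3), (6, 4), (6, 5), (6, 6), (6, 7), (9, 0), (9, 1), (9, 2), (9, 3), (9, 4), (9, 5), (9, 6), (9, 7), (10, 0), (10, 1), (10, 2), (10, 3), (10, 4), (10, 5), (10, 6), (10, 7), (13, 0), (13, 1), (13, 2), (13, 3), (13, 4), (13, 5), (13, 6), (13, 7), (14, 0), (14, 1), (14, 2), (14, 3), (14, 4), (14, 5), (14, 6), (14, 7)]

Answer: ........
OOOOOOOO
OOOOOOOO
........
........
OOOOOOOO
OOOOOOOO
........
........
OOOOOOOO
OOOOOOOO
........
........
OOOOOOOO
OOOOOOOO
........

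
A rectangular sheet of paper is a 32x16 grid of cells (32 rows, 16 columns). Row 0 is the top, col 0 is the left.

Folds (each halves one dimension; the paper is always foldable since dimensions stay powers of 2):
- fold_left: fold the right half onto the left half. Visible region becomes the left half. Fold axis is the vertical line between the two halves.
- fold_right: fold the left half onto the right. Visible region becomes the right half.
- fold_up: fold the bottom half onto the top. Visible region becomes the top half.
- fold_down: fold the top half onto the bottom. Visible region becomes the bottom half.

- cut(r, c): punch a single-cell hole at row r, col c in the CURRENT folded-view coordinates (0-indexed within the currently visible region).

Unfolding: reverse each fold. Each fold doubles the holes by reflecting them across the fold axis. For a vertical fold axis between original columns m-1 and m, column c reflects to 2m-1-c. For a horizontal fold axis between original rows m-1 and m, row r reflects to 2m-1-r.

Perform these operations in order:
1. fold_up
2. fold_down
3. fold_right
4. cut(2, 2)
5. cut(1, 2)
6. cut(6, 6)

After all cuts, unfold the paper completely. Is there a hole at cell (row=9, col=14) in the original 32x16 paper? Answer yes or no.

Answer: no

Derivation:
Op 1 fold_up: fold axis h@16; visible region now rows[0,16) x cols[0,16) = 16x16
Op 2 fold_down: fold axis h@8; visible region now rows[8,16) x cols[0,16) = 8x16
Op 3 fold_right: fold axis v@8; visible region now rows[8,16) x cols[8,16) = 8x8
Op 4 cut(2, 2): punch at orig (10,10); cuts so far [(10, 10)]; region rows[8,16) x cols[8,16) = 8x8
Op 5 cut(1, 2): punch at orig (9,10); cuts so far [(9, 10), (10, 10)]; region rows[8,16) x cols[8,16) = 8x8
Op 6 cut(6, 6): punch at orig (14,14); cuts so far [(9, 10), (10, 10), (14, 14)]; region rows[8,16) x cols[8,16) = 8x8
Unfold 1 (reflect across v@8): 6 holes -> [(9, 5), (9, 10), (10, 5), (10, 10), (14, 1), (14, 14)]
Unfold 2 (reflect across h@8): 12 holes -> [(1, 1), (1, 14), (5, 5), (5, 10), (6, 5), (6, 10), (9, 5), (9, 10), (10, 5), (10, 10), (14, 1), (14, 14)]
Unfold 3 (reflect across h@16): 24 holes -> [(1, 1), (1, 14), (5, 5), (5, 10), (6, 5), (6, 10), (9, 5), (9, 10), (10, 5), (10, 10), (14, 1), (14, 14), (17, 1), (17, 14), (21, 5), (21, 10), (22, 5), (22, 10), (25, 5), (25, 10), (26, 5), (26, 10), (30, 1), (30, 14)]
Holes: [(1, 1), (1, 14), (5, 5), (5, 10), (6, 5), (6, 10), (9, 5), (9, 10), (10, 5), (10, 10), (14, 1), (14, 14), (17, 1), (17, 14), (21, 5), (21, 10), (22, 5), (22, 10), (25, 5), (25, 10), (26, 5), (26, 10), (30, 1), (30, 14)]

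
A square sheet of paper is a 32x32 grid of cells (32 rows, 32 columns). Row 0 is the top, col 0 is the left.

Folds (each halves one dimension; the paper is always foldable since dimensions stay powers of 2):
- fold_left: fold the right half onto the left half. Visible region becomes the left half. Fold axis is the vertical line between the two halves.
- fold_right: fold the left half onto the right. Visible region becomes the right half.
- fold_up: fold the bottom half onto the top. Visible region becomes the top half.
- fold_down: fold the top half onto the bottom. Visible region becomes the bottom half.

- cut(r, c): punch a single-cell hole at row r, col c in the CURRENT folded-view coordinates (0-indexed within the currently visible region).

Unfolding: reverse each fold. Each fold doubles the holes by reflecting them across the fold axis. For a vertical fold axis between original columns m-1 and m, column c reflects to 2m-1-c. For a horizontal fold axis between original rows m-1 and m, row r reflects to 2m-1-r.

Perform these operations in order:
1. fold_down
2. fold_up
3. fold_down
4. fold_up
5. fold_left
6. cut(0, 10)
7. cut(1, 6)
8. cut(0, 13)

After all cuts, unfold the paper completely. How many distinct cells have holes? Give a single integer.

Answer: 96

Derivation:
Op 1 fold_down: fold axis h@16; visible region now rows[16,32) x cols[0,32) = 16x32
Op 2 fold_up: fold axis h@24; visible region now rows[16,24) x cols[0,32) = 8x32
Op 3 fold_down: fold axis h@20; visible region now rows[20,24) x cols[0,32) = 4x32
Op 4 fold_up: fold axis h@22; visible region now rows[20,22) x cols[0,32) = 2x32
Op 5 fold_left: fold axis v@16; visible region now rows[20,22) x cols[0,16) = 2x16
Op 6 cut(0, 10): punch at orig (20,10); cuts so far [(20, 10)]; region rows[20,22) x cols[0,16) = 2x16
Op 7 cut(1, 6): punch at orig (21,6); cuts so far [(20, 10), (21, 6)]; region rows[20,22) x cols[0,16) = 2x16
Op 8 cut(0, 13): punch at orig (20,13); cuts so far [(20, 10), (20, 13), (21, 6)]; region rows[20,22) x cols[0,16) = 2x16
Unfold 1 (reflect across v@16): 6 holes -> [(20, 10), (20, 13), (20, 18), (20, 21), (21, 6), (21, 25)]
Unfold 2 (reflect across h@22): 12 holes -> [(20, 10), (20, 13), (20, 18), (20, 21), (21, 6), (21, 25), (22, 6), (22, 25), (23, 10), (23, 13), (23, 18), (23, 21)]
Unfold 3 (reflect across h@20): 24 holes -> [(16, 10), (16, 13), (16, 18), (16, 21), (17, 6), (17, 25), (18, 6), (18, 25), (19, 10), (19, 13), (19, 18), (19, 21), (20, 10), (20, 13), (20, 18), (20, 21), (21, 6), (21, 25), (22, 6), (22, 25), (23, 10), (23, 13), (23, 18), (23, 21)]
Unfold 4 (reflect across h@24): 48 holes -> [(16, 10), (16, 13), (16, 18), (16, 21), (17, 6), (17, 25), (18, 6), (18, 25), (19, 10), (19, 13), (19, 18), (19, 21), (20, 10), (20, 13), (20, 18), (20, 21), (21, 6), (21, 25), (22, 6), (22, 25), (23, 10), (23, 13), (23, 18), (23, 21), (24, 10), (24, 13), (24, 18), (24, 21), (25, 6), (25, 25), (26, 6), (26, 25), (27, 10), (27, 13), (27, 18), (27, 21), (28, 10), (28, 13), (28, 18), (28, 21), (29, 6), (29, 25), (30, 6), (30, 25), (31, 10), (31, 13), (31, 18), (31, 21)]
Unfold 5 (reflect across h@16): 96 holes -> [(0, 10), (0, 13), (0, 18), (0, 21), (1, 6), (1, 25), (2, 6), (2, 25), (3, 10), (3, 13), (3, 18), (3, 21), (4, 10), (4, 13), (4, 18), (4, 21), (5, 6), (5, 25), (6, 6), (6, 25), (7, 10), (7, 13), (7, 18), (7, 21), (8, 10), (8, 13), (8, 18), (8, 21), (9, 6), (9, 25), (10, 6), (10, 25), (11, 10), (11, 13), (11, 18), (11, 21), (12, 10), (12, 13), (12, 18), (12, 21), (13, 6), (13, 25), (14, 6), (14, 25), (15, 10), (15, 13), (15, 18), (15, 21), (16, 10), (16, 13), (16, 18), (16, 21), (17, 6), (17, 25), (18, 6), (18, 25), (19, 10), (19, 13), (19, 18), (19, 21), (20, 10), (20, 13), (20, 18), (20, 21), (21, 6), (21, 25), (22, 6), (22, 25), (23, 10), (23, 13), (23, 18), (23, 21), (24, 10), (24, 13), (24, 18), (24, 21), (25, 6), (25, 25), (26, 6), (26, 25), (27, 10), (27, 13), (27, 18), (27, 21), (28, 10), (28, 13), (28, 18), (28, 21), (29, 6), (29, 25), (30, 6), (30, 25), (31, 10), (31, 13), (31, 18), (31, 21)]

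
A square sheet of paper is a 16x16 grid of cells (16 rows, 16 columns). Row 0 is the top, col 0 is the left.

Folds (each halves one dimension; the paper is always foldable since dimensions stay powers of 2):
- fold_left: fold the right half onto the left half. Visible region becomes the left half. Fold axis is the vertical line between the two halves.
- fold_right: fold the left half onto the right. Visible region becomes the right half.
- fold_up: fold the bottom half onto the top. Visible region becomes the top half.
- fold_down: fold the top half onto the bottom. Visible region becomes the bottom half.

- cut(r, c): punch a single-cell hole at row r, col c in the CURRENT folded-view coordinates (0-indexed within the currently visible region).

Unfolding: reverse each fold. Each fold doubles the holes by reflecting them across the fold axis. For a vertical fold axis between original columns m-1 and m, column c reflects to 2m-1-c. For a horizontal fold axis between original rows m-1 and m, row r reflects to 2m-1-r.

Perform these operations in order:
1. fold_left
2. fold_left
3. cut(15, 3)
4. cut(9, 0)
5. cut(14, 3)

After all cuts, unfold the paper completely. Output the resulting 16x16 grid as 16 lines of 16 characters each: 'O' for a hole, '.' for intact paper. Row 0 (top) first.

Answer: ................
................
................
................
................
................
................
................
................
O......OO......O
................
................
................
................
...OO......OO...
...OO......OO...

Derivation:
Op 1 fold_left: fold axis v@8; visible region now rows[0,16) x cols[0,8) = 16x8
Op 2 fold_left: fold axis v@4; visible region now rows[0,16) x cols[0,4) = 16x4
Op 3 cut(15, 3): punch at orig (15,3); cuts so far [(15, 3)]; region rows[0,16) x cols[0,4) = 16x4
Op 4 cut(9, 0): punch at orig (9,0); cuts so far [(9, 0), (15, 3)]; region rows[0,16) x cols[0,4) = 16x4
Op 5 cut(14, 3): punch at orig (14,3); cuts so far [(9, 0), (14, 3), (15, 3)]; region rows[0,16) x cols[0,4) = 16x4
Unfold 1 (reflect across v@4): 6 holes -> [(9, 0), (9, 7), (14, 3), (14, 4), (15, 3), (15, 4)]
Unfold 2 (reflect across v@8): 12 holes -> [(9, 0), (9, 7), (9, 8), (9, 15), (14, 3), (14, 4), (14, 11), (14, 12), (15, 3), (15, 4), (15, 11), (15, 12)]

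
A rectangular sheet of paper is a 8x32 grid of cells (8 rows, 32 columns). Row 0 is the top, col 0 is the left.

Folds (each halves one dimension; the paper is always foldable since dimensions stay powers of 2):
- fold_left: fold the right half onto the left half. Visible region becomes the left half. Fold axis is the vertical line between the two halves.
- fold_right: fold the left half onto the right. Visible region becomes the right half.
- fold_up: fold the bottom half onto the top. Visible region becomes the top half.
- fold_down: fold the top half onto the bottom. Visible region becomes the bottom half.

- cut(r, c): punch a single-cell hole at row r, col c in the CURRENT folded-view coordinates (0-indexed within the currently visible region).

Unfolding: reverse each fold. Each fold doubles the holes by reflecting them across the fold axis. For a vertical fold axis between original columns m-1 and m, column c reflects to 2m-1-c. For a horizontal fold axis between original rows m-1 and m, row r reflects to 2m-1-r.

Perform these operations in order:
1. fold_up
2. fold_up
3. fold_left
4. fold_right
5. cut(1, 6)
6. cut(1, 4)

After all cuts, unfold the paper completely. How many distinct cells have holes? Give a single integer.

Op 1 fold_up: fold axis h@4; visible region now rows[0,4) x cols[0,32) = 4x32
Op 2 fold_up: fold axis h@2; visible region now rows[0,2) x cols[0,32) = 2x32
Op 3 fold_left: fold axis v@16; visible region now rows[0,2) x cols[0,16) = 2x16
Op 4 fold_right: fold axis v@8; visible region now rows[0,2) x cols[8,16) = 2x8
Op 5 cut(1, 6): punch at orig (1,14); cuts so far [(1, 14)]; region rows[0,2) x cols[8,16) = 2x8
Op 6 cut(1, 4): punch at orig (1,12); cuts so far [(1, 12), (1, 14)]; region rows[0,2) x cols[8,16) = 2x8
Unfold 1 (reflect across v@8): 4 holes -> [(1, 1), (1, 3), (1, 12), (1, 14)]
Unfold 2 (reflect across v@16): 8 holes -> [(1, 1), (1, 3), (1, 12), (1, 14), (1, 17), (1, 19), (1, 28), (1, 30)]
Unfold 3 (reflect across h@2): 16 holes -> [(1, 1), (1, 3), (1, 12), (1, 14), (1, 17), (1, 19), (1, 28), (1, 30), (2, 1), (2, 3), (2, 12), (2, 14), (2, 17), (2, 19), (2, 28), (2, 30)]
Unfold 4 (reflect across h@4): 32 holes -> [(1, 1), (1, 3), (1, 12), (1, 14), (1, 17), (1, 19), (1, 28), (1, 30), (2, 1), (2, 3), (2, 12), (2, 14), (2, 17), (2, 19), (2, 28), (2, 30), (5, 1), (5, 3), (5, 12), (5, 14), (5, 17), (5, 19), (5, 28), (5, 30), (6, 1), (6, 3), (6, 12), (6, 14), (6, 17), (6, 19), (6, 28), (6, 30)]

Answer: 32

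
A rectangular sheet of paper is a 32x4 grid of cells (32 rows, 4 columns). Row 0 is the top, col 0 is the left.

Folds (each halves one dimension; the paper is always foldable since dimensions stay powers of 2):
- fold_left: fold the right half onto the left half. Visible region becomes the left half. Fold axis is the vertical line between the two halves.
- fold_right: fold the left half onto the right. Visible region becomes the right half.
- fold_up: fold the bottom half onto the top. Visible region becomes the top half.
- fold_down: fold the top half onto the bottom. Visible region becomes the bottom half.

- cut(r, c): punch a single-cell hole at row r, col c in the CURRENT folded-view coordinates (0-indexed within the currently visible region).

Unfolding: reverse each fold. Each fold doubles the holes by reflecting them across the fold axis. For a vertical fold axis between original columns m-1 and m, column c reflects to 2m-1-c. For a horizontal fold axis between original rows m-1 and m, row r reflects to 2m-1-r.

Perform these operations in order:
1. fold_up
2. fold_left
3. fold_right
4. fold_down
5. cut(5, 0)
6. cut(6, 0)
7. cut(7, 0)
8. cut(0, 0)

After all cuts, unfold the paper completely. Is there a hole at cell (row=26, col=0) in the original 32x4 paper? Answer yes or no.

Answer: no

Derivation:
Op 1 fold_up: fold axis h@16; visible region now rows[0,16) x cols[0,4) = 16x4
Op 2 fold_left: fold axis v@2; visible region now rows[0,16) x cols[0,2) = 16x2
Op 3 fold_right: fold axis v@1; visible region now rows[0,16) x cols[1,2) = 16x1
Op 4 fold_down: fold axis h@8; visible region now rows[8,16) x cols[1,2) = 8x1
Op 5 cut(5, 0): punch at orig (13,1); cuts so far [(13, 1)]; region rows[8,16) x cols[1,2) = 8x1
Op 6 cut(6, 0): punch at orig (14,1); cuts so far [(13, 1), (14, 1)]; region rows[8,16) x cols[1,2) = 8x1
Op 7 cut(7, 0): punch at orig (15,1); cuts so far [(13, 1), (14, 1), (15, 1)]; region rows[8,16) x cols[1,2) = 8x1
Op 8 cut(0, 0): punch at orig (8,1); cuts so far [(8, 1), (13, 1), (14, 1), (15, 1)]; region rows[8,16) x cols[1,2) = 8x1
Unfold 1 (reflect across h@8): 8 holes -> [(0, 1), (1, 1), (2, 1), (7, 1), (8, 1), (13, 1), (14, 1), (15, 1)]
Unfold 2 (reflect across v@1): 16 holes -> [(0, 0), (0, 1), (1, 0), (1, 1), (2, 0), (2, 1), (7, 0), (7, 1), (8, 0), (8, 1), (13, 0), (13, 1), (14, 0), (14, 1), (15, 0), (15, 1)]
Unfold 3 (reflect across v@2): 32 holes -> [(0, 0), (0, 1), (0, 2), (0, 3), (1, 0), (1, 1), (1, 2), (1, 3), (2, 0), (2, 1), (2, 2), (2, 3), (7, 0), (7, 1), (7, 2), (7, 3), (8, 0), (8, 1), (8, 2), (8, 3), (13, 0), (13, 1), (13, 2), (13, 3), (14, 0), (14, 1), (14, 2), (14, 3), (15, 0), (15, 1), (15, 2), (15, 3)]
Unfold 4 (reflect across h@16): 64 holes -> [(0, 0), (0, 1), (0, 2), (0, 3), (1, 0), (1, 1), (1, 2), (1, 3), (2, 0), (2, 1), (2, 2), (2, 3), (7, 0), (7, 1), (7, 2), (7, 3), (8, 0), (8, 1), (8, 2), (8, 3), (13, 0), (13, 1), (13, 2), (13, 3), (14, 0), (14, 1), (14, 2), (14, 3), (15, 0), (15, 1), (15, 2), (15, 3), (16, 0), (16, 1), (16, 2), (16, 3), (17, 0), (17, 1), (17, 2), (17, 3), (18, 0), (18, 1), (18, 2), (18, 3), (23, 0), (23, 1), (23, 2), (23, 3), (24, 0), (24, 1), (24, 2), (24, 3), (29, 0), (29, 1), (29, 2), (29, 3), (30, 0), (30, 1), (30, 2), (30, 3), (31, 0), (31, 1), (31, 2), (31, 3)]
Holes: [(0, 0), (0, 1), (0, 2), (0, 3), (1, 0), (1, 1), (1, 2), (1, 3), (2, 0), (2, 1), (2, 2), (2, 3), (7, 0), (7, 1), (7, 2), (7, 3), (8, 0), (8, 1), (8, 2), (8, 3), (13, 0), (13, 1), (13, 2), (13, 3), (14, 0), (14, 1), (14, 2), (14, 3), (15, 0), (15, 1), (15, 2), (15, 3), (16, 0), (16, 1), (16, 2), (16, 3), (17, 0), (17, 1), (17, 2), (17, 3), (18, 0), (18, 1), (18, 2), (18, 3), (23, 0), (23, 1), (23, 2), (23, 3), (24, 0), (24, 1), (24, 2), (24, 3), (29, 0), (29, 1), (29, 2), (29, 3), (30, 0), (30, 1), (30, 2), (30, 3), (31, 0), (31, 1), (31, 2), (31, 3)]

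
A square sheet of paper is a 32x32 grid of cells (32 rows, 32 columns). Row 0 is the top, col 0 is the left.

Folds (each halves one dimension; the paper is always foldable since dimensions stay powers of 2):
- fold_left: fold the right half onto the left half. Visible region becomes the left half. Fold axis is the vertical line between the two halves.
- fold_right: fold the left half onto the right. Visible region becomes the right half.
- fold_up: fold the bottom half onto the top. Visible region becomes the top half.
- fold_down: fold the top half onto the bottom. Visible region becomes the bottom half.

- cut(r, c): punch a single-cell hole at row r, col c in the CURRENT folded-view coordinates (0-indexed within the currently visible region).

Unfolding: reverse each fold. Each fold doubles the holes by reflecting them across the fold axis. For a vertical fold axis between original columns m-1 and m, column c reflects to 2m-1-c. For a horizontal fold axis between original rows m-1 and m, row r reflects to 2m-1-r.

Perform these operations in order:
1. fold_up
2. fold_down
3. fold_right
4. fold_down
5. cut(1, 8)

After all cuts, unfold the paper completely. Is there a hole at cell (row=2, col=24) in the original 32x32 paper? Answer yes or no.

Answer: yes

Derivation:
Op 1 fold_up: fold axis h@16; visible region now rows[0,16) x cols[0,32) = 16x32
Op 2 fold_down: fold axis h@8; visible region now rows[8,16) x cols[0,32) = 8x32
Op 3 fold_right: fold axis v@16; visible region now rows[8,16) x cols[16,32) = 8x16
Op 4 fold_down: fold axis h@12; visible region now rows[12,16) x cols[16,32) = 4x16
Op 5 cut(1, 8): punch at orig (13,24); cuts so far [(13, 24)]; region rows[12,16) x cols[16,32) = 4x16
Unfold 1 (reflect across h@12): 2 holes -> [(10, 24), (13, 24)]
Unfold 2 (reflect across v@16): 4 holes -> [(10, 7), (10, 24), (13, 7), (13, 24)]
Unfold 3 (reflect across h@8): 8 holes -> [(2, 7), (2, 24), (5, 7), (5, 24), (10, 7), (10, 24), (13, 7), (13, 24)]
Unfold 4 (reflect across h@16): 16 holes -> [(2, 7), (2, 24), (5, 7), (5, 24), (10, 7), (10, 24), (13, 7), (13, 24), (18, 7), (18, 24), (21, 7), (21, 24), (26, 7), (26, 24), (29, 7), (29, 24)]
Holes: [(2, 7), (2, 24), (5, 7), (5, 24), (10, 7), (10, 24), (13, 7), (13, 24), (18, 7), (18, 24), (21, 7), (21, 24), (26, 7), (26, 24), (29, 7), (29, 24)]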